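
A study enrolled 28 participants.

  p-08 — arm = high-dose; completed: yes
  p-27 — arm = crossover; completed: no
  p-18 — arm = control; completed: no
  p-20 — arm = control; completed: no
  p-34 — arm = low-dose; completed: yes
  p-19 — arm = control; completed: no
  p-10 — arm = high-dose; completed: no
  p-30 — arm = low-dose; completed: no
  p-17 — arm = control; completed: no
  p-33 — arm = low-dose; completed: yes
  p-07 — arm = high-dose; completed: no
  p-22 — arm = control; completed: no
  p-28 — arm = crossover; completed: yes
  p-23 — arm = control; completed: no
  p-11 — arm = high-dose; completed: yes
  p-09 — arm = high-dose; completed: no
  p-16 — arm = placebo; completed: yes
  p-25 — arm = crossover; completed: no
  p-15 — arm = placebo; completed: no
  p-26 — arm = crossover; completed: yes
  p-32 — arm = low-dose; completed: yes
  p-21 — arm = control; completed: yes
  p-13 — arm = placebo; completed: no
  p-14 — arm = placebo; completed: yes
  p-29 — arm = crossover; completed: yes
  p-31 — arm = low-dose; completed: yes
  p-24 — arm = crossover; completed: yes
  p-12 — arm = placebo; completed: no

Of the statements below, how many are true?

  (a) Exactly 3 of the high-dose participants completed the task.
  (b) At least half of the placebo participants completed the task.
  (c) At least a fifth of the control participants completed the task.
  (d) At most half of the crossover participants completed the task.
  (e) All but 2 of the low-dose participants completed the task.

0

(a) high-dose: |A| = 5, |A ∩ B| = 2; needs |A ∩ B| = 3 — false.
(b) placebo: |A| = 5, |A ∩ B| = 2; needs |A ∩ B| ≥ |A ∖ B| — false.
(c) control: |A| = 7, |A ∩ B| = 1; needs |A ∩ B| / |A| ≥ 1/5 — false.
(d) crossover: |A| = 6, |A ∩ B| = 4; needs |A ∩ B| ≤ |A ∖ B| — false.
(e) low-dose: |A| = 5, |A ∩ B| = 4; needs |A ∖ B| = 2 — false.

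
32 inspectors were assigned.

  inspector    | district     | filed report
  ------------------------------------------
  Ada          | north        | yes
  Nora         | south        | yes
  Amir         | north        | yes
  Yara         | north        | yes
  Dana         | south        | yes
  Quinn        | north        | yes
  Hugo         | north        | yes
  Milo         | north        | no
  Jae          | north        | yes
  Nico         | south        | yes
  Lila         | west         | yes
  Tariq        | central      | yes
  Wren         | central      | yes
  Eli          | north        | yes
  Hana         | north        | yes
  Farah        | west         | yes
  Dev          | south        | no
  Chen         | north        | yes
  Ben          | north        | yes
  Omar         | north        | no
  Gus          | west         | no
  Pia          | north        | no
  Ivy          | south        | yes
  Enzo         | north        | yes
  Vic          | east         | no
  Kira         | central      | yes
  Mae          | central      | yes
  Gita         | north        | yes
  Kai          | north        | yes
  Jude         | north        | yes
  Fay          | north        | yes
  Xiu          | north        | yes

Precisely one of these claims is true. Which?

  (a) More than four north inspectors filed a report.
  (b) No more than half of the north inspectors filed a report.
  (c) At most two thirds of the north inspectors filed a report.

|A| = 19, |A ∩ B| = 16, |A ∖ B| = 3.
(a) requires |A ∩ B| > 4: true.
(b) requires |A ∩ B| ≤ |A ∖ B|: false.
(c) requires |A ∩ B| / |A| ≤ 2/3: false.

(a)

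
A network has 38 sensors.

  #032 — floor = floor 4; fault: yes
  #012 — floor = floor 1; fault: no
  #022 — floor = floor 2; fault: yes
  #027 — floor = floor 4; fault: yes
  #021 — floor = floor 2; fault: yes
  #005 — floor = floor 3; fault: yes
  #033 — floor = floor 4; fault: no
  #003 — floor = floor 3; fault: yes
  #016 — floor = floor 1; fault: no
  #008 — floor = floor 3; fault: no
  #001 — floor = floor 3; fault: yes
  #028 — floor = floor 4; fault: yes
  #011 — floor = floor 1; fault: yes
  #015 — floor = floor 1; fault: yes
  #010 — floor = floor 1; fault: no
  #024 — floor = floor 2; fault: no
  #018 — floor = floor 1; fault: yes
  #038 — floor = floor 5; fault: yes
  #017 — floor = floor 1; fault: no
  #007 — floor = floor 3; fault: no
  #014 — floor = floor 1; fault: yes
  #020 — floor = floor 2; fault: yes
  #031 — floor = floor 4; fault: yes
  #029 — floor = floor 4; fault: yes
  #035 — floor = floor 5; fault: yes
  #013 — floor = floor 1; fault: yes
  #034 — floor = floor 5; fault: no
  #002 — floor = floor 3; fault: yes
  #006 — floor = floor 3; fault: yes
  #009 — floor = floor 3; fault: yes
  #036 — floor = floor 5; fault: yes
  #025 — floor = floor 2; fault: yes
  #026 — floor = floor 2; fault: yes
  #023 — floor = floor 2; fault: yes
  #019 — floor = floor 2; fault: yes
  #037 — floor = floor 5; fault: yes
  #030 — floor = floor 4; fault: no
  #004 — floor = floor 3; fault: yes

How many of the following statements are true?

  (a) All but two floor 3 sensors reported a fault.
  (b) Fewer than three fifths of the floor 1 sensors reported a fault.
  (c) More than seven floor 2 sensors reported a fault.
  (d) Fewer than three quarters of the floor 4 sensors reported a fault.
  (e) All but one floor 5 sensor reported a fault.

4

(a) floor 3: |A| = 9, |A ∩ B| = 7; needs |A ∖ B| = 2 — true.
(b) floor 1: |A| = 9, |A ∩ B| = 5; needs |A ∩ B| / |A| < 3/5 — true.
(c) floor 2: |A| = 8, |A ∩ B| = 7; needs |A ∩ B| > 7 — false.
(d) floor 4: |A| = 7, |A ∩ B| = 5; needs |A ∩ B| / |A| < 3/4 — true.
(e) floor 5: |A| = 5, |A ∩ B| = 4; needs |A ∖ B| = 1 — true.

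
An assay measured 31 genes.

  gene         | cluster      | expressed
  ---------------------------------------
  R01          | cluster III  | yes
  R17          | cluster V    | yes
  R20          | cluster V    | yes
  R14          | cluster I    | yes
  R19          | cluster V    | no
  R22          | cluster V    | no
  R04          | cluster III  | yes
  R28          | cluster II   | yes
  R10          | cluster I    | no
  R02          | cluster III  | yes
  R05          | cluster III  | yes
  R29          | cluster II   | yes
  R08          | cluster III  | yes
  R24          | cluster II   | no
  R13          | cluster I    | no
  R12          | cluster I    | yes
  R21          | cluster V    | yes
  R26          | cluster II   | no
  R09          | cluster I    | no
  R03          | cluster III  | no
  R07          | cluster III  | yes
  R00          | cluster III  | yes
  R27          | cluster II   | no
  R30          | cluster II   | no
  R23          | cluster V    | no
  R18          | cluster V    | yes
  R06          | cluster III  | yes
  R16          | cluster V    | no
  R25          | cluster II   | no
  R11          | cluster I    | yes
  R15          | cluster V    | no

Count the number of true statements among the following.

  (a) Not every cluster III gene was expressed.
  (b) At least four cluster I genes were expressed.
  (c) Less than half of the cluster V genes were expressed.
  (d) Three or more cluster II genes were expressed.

(a) cluster III: |A| = 9, |A ∩ B| = 8; needs A ⊄ B (|A ∖ B| ≥ 1) — true.
(b) cluster I: |A| = 6, |A ∩ B| = 3; needs |A ∩ B| ≥ 4 — false.
(c) cluster V: |A| = 9, |A ∩ B| = 4; needs |A ∩ B| < |A ∖ B| — true.
(d) cluster II: |A| = 7, |A ∩ B| = 2; needs |A ∩ B| ≥ 3 — false.

2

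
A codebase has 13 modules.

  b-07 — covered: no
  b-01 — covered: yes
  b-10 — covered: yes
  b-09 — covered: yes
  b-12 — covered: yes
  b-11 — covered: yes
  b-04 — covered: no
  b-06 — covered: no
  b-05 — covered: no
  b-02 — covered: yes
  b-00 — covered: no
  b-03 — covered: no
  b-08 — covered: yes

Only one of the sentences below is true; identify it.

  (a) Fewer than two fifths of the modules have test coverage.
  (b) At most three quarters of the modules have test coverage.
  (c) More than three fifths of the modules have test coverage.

|A| = 13, |A ∩ B| = 7, |A ∖ B| = 6.
(a) requires |A ∩ B| / |A| < 2/5: false.
(b) requires |A ∩ B| / |A| ≤ 3/4: true.
(c) requires |A ∩ B| / |A| > 3/5: false.

(b)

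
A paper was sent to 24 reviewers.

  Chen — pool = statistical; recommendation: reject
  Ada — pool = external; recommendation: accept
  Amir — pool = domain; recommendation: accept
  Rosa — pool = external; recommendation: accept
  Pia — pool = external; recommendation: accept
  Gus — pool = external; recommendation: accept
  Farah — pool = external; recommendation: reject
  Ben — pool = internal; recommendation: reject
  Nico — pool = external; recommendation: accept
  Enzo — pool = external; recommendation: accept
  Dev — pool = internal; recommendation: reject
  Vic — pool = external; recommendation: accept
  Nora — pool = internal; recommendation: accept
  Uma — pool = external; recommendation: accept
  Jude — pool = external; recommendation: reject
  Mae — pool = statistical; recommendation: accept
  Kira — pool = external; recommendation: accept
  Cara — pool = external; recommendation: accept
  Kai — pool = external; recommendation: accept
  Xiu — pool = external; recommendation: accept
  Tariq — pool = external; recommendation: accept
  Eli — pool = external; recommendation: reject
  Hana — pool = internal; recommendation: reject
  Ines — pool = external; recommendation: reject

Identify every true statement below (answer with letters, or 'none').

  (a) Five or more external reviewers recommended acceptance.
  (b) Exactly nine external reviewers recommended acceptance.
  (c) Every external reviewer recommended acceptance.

(a)

|A| = 17, |A ∩ B| = 13, |A ∖ B| = 4.
(a) |A ∩ B| ≥ 5: holds.
(b) |A ∩ B| = 9: fails.
(c) A ⊆ B, i.e. every element of A is in B (|A ∖ B| = 0): fails.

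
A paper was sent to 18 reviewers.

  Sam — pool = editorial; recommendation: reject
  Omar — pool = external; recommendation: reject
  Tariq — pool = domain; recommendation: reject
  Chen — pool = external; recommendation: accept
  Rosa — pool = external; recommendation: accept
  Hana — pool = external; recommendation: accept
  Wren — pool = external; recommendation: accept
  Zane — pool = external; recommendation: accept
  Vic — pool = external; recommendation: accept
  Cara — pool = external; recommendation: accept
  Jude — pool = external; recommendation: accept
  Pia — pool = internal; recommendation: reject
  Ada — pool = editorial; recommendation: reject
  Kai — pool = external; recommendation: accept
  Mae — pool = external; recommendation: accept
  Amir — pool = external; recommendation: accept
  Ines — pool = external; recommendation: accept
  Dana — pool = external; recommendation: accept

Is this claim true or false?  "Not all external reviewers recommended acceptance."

True

'Not all external reviewers recommended acceptance' holds iff A ⊄ B (|A ∖ B| ≥ 1).
A (the restrictor) = {Omar, Chen, Rosa, Hana, Wren, Zane, Vic, Cara, Jude, Kai, Mae, Amir, Ines, Dana}, |A| = 14.
A ∖ B = {Omar}, so |A ∖ B| = 1.
So the statement is true.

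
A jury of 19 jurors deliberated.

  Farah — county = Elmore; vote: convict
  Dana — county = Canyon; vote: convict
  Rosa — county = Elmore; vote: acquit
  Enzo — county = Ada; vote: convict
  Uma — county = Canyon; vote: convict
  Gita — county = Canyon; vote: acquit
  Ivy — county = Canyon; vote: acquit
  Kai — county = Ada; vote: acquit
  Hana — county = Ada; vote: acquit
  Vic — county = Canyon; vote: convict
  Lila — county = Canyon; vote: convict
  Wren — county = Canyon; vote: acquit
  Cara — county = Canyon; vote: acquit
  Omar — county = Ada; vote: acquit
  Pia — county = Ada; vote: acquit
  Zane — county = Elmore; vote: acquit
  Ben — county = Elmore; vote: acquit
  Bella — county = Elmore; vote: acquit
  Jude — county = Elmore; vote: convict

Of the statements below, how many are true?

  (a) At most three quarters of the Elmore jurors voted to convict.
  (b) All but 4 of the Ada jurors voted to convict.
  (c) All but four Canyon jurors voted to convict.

(a) Elmore: |A| = 6, |A ∩ B| = 2; needs |A ∩ B| / |A| ≤ 3/4 — true.
(b) Ada: |A| = 5, |A ∩ B| = 1; needs |A ∖ B| = 4 — true.
(c) Canyon: |A| = 8, |A ∩ B| = 4; needs |A ∖ B| = 4 — true.

3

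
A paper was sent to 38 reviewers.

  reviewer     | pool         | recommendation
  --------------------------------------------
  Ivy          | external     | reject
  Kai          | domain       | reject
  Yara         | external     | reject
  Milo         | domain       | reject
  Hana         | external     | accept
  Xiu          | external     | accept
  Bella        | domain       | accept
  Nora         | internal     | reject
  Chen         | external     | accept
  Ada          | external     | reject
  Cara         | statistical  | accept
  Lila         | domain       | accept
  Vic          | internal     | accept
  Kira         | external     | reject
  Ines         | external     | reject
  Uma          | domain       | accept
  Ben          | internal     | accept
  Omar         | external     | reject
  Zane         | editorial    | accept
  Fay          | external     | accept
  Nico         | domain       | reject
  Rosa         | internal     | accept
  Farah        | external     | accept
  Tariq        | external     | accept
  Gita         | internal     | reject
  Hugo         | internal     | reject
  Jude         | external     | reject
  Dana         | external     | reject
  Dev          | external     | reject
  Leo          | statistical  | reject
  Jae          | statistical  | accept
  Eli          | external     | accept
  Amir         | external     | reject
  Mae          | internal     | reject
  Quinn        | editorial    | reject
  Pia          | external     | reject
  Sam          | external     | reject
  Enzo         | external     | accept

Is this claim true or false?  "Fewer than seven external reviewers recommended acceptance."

The determiner here denotes the relation: |A ∩ B| < 7.
|A| = 20, |A ∩ B| = 8, |A ∖ B| = 12.
|A ∩ B| = 8, so the statement is false.

False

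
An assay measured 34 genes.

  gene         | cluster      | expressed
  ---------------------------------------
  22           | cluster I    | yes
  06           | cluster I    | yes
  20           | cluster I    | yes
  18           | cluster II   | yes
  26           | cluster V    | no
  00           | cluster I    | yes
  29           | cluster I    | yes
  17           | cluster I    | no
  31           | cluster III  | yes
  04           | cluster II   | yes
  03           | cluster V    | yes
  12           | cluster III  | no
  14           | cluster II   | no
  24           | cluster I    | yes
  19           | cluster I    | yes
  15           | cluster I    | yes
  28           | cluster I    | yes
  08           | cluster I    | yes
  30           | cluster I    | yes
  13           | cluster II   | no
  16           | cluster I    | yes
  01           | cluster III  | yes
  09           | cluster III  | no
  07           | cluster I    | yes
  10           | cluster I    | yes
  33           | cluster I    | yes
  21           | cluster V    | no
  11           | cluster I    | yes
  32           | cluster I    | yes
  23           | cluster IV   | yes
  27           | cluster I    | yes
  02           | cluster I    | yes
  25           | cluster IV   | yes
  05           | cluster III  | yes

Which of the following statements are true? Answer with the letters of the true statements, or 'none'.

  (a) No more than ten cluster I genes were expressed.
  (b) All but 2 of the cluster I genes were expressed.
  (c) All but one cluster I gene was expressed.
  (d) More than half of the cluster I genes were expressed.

(c), (d)

|A| = 20, |A ∩ B| = 19, |A ∖ B| = 1.
(a) |A ∩ B| ≤ 10: fails.
(b) |A ∖ B| = 2: fails.
(c) |A ∖ B| = 1: holds.
(d) |A ∩ B| > |A ∖ B|: holds.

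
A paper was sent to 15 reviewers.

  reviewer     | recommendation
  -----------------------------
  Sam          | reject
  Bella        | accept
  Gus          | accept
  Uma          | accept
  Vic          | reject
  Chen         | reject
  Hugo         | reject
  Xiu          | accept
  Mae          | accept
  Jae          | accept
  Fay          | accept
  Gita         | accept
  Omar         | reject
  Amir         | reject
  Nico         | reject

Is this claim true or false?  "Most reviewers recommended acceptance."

True

'Most reviewers recommended acceptance' holds iff |A ∩ B| > |A ∖ B|.
|A| = 15, |A ∩ B| = 8, |A ∖ B| = 7.
8 > 7, so the statement is true.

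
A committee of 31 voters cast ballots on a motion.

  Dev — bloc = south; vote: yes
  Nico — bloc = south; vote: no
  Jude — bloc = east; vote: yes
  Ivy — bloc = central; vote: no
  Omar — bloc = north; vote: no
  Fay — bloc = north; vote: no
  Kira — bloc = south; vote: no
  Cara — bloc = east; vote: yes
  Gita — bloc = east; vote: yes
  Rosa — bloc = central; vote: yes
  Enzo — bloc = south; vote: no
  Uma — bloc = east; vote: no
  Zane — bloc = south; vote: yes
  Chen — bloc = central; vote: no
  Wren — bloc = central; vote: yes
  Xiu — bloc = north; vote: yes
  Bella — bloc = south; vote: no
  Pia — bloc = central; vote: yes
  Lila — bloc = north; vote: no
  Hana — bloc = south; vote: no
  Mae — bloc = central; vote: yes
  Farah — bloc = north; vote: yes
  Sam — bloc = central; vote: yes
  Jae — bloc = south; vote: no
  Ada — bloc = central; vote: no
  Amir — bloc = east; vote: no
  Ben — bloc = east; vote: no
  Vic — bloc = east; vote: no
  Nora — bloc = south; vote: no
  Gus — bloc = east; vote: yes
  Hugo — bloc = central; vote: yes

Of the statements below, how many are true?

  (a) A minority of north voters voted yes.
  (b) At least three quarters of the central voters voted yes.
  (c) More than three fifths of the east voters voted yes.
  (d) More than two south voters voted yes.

(a) north: |A| = 5, |A ∩ B| = 2; needs |A ∩ B| < |A ∖ B| — true.
(b) central: |A| = 9, |A ∩ B| = 6; needs |A ∩ B| / |A| ≥ 3/4 — false.
(c) east: |A| = 8, |A ∩ B| = 4; needs |A ∩ B| / |A| > 3/5 — false.
(d) south: |A| = 9, |A ∩ B| = 2; needs |A ∩ B| > 2 — false.

1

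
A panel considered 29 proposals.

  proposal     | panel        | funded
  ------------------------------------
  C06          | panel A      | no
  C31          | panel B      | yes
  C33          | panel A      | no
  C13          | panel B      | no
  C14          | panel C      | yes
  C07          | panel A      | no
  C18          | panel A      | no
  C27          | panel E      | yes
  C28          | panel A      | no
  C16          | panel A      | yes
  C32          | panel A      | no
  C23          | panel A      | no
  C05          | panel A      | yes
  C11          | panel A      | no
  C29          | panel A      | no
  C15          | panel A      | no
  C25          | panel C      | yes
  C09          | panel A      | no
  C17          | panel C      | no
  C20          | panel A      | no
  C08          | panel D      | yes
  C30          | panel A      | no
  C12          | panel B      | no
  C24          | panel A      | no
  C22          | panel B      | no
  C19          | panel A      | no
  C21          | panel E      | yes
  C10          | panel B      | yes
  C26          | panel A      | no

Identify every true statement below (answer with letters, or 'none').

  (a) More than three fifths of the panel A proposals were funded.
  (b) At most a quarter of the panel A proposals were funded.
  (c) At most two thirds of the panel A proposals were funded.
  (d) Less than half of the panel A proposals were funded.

|A| = 18, |A ∩ B| = 2, |A ∖ B| = 16.
(a) |A ∩ B| / |A| > 3/5: fails.
(b) |A ∩ B| / |A| ≤ 1/4: holds.
(c) |A ∩ B| / |A| ≤ 2/3: holds.
(d) |A ∩ B| < |A ∖ B|: holds.

(b), (c), (d)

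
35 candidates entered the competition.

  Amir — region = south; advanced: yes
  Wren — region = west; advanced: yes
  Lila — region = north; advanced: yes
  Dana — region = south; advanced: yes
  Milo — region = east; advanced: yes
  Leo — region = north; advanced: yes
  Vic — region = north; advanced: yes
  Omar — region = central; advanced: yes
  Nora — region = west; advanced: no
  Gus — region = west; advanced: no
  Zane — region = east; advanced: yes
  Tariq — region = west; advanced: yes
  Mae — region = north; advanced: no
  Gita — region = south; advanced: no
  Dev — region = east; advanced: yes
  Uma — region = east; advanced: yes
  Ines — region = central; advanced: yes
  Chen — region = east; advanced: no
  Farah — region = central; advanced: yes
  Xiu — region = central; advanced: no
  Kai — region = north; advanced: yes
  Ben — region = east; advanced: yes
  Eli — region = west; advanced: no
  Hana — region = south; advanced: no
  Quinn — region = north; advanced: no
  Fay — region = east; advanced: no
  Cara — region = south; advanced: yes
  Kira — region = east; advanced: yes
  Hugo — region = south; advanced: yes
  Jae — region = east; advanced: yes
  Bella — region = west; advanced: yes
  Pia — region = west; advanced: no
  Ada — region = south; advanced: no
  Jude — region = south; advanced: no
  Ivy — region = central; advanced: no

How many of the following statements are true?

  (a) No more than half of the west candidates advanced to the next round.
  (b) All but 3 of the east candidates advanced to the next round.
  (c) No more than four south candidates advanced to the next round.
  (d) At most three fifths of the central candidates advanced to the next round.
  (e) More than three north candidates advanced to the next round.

(a) west: |A| = 7, |A ∩ B| = 3; needs |A ∩ B| ≤ |A ∖ B| — true.
(b) east: |A| = 9, |A ∩ B| = 7; needs |A ∖ B| = 3 — false.
(c) south: |A| = 8, |A ∩ B| = 4; needs |A ∩ B| ≤ 4 — true.
(d) central: |A| = 5, |A ∩ B| = 3; needs |A ∩ B| / |A| ≤ 3/5 — true.
(e) north: |A| = 6, |A ∩ B| = 4; needs |A ∩ B| > 3 — true.

4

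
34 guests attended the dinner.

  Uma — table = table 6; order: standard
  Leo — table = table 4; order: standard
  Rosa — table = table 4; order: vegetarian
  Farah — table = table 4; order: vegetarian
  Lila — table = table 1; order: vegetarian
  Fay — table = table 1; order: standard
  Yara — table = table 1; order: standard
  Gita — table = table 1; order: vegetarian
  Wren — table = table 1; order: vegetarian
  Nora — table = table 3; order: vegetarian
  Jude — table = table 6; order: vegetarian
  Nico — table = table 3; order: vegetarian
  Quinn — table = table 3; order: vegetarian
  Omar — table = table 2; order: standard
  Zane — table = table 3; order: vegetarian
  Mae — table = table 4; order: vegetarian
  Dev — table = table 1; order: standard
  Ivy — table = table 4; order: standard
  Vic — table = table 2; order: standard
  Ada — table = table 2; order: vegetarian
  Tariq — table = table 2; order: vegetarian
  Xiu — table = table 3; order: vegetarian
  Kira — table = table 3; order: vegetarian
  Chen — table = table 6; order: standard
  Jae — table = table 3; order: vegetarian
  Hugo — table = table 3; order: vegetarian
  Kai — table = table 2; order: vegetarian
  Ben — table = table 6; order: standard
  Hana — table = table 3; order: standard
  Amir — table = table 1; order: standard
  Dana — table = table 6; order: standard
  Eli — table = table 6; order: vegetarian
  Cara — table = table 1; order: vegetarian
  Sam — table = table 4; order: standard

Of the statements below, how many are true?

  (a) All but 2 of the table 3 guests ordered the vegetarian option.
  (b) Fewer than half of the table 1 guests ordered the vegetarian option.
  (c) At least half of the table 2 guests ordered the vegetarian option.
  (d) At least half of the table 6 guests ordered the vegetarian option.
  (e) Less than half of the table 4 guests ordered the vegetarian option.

1

(a) table 3: |A| = 9, |A ∩ B| = 8; needs |A ∖ B| = 2 — false.
(b) table 1: |A| = 8, |A ∩ B| = 4; needs |A ∩ B| < |A ∖ B| — false.
(c) table 2: |A| = 5, |A ∩ B| = 3; needs |A ∩ B| ≥ |A ∖ B| — true.
(d) table 6: |A| = 6, |A ∩ B| = 2; needs |A ∩ B| ≥ |A ∖ B| — false.
(e) table 4: |A| = 6, |A ∩ B| = 3; needs |A ∩ B| < |A ∖ B| — false.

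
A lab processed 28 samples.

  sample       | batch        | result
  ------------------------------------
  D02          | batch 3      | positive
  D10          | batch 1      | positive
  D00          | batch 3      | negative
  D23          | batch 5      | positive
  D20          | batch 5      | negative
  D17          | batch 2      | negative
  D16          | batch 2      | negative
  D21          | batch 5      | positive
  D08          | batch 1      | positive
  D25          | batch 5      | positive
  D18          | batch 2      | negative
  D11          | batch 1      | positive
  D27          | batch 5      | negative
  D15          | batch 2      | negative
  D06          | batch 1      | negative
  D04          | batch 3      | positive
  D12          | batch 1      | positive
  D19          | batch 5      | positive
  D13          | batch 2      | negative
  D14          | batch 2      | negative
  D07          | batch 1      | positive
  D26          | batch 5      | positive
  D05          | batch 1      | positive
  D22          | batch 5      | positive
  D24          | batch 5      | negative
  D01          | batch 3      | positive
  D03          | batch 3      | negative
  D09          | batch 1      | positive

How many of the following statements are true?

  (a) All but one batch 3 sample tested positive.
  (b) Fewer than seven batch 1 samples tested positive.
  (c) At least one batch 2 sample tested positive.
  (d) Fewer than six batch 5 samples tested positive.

(a) batch 3: |A| = 5, |A ∩ B| = 3; needs |A ∖ B| = 1 — false.
(b) batch 1: |A| = 8, |A ∩ B| = 7; needs |A ∩ B| < 7 — false.
(c) batch 2: |A| = 6, |A ∩ B| = 0; needs A ∩ B ≠ ∅ (|A ∩ B| ≥ 1) — false.
(d) batch 5: |A| = 9, |A ∩ B| = 6; needs |A ∩ B| < 6 — false.

0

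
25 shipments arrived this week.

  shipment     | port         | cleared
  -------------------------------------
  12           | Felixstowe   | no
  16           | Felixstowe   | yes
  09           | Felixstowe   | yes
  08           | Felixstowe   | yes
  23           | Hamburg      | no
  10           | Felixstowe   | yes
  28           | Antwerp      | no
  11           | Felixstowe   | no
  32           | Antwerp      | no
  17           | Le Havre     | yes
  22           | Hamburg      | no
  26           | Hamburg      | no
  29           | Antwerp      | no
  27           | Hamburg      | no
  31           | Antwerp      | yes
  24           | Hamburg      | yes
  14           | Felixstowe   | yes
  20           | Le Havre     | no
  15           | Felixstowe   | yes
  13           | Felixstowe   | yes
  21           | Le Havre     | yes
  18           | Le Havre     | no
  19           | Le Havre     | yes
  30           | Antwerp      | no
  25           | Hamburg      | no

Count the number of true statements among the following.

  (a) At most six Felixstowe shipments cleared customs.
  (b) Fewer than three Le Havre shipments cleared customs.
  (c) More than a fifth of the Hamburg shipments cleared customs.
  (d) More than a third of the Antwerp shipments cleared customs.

0

(a) Felixstowe: |A| = 9, |A ∩ B| = 7; needs |A ∩ B| ≤ 6 — false.
(b) Le Havre: |A| = 5, |A ∩ B| = 3; needs |A ∩ B| < 3 — false.
(c) Hamburg: |A| = 6, |A ∩ B| = 1; needs |A ∩ B| / |A| > 1/5 — false.
(d) Antwerp: |A| = 5, |A ∩ B| = 1; needs |A ∩ B| / |A| > 1/3 — false.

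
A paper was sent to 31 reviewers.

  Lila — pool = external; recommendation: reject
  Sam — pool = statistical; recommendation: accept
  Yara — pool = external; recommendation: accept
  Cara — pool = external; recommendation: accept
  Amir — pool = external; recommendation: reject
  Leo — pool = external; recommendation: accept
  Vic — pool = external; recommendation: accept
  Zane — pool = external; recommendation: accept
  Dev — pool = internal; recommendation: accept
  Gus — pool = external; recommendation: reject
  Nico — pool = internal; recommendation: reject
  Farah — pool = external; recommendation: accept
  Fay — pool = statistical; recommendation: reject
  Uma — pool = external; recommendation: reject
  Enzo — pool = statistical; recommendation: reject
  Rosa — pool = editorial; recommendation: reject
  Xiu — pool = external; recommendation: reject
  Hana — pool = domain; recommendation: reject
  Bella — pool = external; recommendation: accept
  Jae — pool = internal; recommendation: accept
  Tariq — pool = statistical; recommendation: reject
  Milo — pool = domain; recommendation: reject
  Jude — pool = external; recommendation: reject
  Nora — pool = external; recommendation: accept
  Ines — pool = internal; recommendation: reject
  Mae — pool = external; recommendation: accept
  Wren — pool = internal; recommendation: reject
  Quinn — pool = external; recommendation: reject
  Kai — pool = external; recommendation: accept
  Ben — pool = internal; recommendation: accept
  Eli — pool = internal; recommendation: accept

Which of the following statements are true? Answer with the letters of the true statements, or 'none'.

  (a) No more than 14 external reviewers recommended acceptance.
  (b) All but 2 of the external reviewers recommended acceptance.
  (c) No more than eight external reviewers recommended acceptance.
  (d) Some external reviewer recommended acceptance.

|A| = 17, |A ∩ B| = 10, |A ∖ B| = 7.
(a) |A ∩ B| ≤ 14: holds.
(b) |A ∖ B| = 2: fails.
(c) |A ∩ B| ≤ 8: fails.
(d) A ∩ B ≠ ∅ (|A ∩ B| ≥ 1): holds.

(a), (d)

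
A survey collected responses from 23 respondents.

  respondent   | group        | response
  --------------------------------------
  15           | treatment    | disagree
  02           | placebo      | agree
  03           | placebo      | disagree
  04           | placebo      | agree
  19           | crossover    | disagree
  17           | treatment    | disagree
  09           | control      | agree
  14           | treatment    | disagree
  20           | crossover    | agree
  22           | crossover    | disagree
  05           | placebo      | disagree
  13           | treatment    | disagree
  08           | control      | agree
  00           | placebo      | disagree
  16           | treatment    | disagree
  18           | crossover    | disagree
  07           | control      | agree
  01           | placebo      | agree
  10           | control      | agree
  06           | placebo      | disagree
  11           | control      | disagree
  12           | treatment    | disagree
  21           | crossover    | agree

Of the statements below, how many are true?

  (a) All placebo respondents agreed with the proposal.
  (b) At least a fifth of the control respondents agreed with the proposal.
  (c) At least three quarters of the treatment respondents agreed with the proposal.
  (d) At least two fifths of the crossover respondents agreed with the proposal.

(a) placebo: |A| = 7, |A ∩ B| = 3; needs A ⊆ B, i.e. every element of A is in B (|A ∖ B| = 0) — false.
(b) control: |A| = 5, |A ∩ B| = 4; needs |A ∩ B| / |A| ≥ 1/5 — true.
(c) treatment: |A| = 6, |A ∩ B| = 0; needs |A ∩ B| / |A| ≥ 3/4 — false.
(d) crossover: |A| = 5, |A ∩ B| = 2; needs |A ∩ B| / |A| ≥ 2/5 — true.

2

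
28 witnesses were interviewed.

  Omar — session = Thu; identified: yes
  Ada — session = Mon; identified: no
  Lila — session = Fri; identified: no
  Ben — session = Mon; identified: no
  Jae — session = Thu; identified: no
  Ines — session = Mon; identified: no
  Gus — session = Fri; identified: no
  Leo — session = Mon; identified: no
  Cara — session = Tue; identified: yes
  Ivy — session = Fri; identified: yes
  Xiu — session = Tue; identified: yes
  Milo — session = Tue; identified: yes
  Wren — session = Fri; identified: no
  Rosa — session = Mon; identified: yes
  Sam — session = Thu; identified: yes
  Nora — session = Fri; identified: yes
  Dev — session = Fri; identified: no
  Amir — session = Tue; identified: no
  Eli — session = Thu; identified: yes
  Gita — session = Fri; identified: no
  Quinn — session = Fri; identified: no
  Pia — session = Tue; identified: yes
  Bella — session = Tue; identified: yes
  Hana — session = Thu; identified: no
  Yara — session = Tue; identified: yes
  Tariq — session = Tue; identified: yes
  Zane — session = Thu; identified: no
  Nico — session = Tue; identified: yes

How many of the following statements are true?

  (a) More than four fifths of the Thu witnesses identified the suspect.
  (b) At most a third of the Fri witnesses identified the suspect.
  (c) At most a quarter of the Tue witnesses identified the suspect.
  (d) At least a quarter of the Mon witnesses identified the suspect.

(a) Thu: |A| = 6, |A ∩ B| = 3; needs |A ∩ B| / |A| > 4/5 — false.
(b) Fri: |A| = 8, |A ∩ B| = 2; needs |A ∩ B| / |A| ≤ 1/3 — true.
(c) Tue: |A| = 9, |A ∩ B| = 8; needs |A ∩ B| / |A| ≤ 1/4 — false.
(d) Mon: |A| = 5, |A ∩ B| = 1; needs |A ∩ B| / |A| ≥ 1/4 — false.

1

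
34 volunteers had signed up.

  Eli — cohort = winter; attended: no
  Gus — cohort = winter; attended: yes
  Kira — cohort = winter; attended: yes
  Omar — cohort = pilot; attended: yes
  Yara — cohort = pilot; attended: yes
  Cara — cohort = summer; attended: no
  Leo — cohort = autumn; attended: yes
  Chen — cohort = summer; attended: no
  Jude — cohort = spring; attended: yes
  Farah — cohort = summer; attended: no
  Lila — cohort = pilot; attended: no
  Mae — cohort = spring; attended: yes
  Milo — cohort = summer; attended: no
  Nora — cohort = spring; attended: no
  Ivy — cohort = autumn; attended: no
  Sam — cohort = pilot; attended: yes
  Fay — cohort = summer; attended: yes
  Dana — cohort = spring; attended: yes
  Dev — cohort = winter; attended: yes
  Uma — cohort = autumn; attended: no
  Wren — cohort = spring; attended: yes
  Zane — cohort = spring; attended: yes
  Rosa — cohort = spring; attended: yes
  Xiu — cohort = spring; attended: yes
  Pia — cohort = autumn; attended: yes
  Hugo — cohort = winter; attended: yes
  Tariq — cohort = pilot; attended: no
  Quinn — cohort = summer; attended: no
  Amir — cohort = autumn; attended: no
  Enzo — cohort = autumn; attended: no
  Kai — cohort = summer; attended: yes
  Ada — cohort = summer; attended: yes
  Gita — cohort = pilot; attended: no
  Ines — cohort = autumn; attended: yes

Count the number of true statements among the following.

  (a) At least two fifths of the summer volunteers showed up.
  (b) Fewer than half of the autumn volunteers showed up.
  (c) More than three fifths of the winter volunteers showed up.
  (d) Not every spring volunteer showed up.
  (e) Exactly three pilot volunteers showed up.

(a) summer: |A| = 8, |A ∩ B| = 3; needs |A ∩ B| / |A| ≥ 2/5 — false.
(b) autumn: |A| = 7, |A ∩ B| = 3; needs |A ∩ B| < |A ∖ B| — true.
(c) winter: |A| = 5, |A ∩ B| = 4; needs |A ∩ B| / |A| > 3/5 — true.
(d) spring: |A| = 8, |A ∩ B| = 7; needs A ⊄ B (|A ∖ B| ≥ 1) — true.
(e) pilot: |A| = 6, |A ∩ B| = 3; needs |A ∩ B| = 3 — true.

4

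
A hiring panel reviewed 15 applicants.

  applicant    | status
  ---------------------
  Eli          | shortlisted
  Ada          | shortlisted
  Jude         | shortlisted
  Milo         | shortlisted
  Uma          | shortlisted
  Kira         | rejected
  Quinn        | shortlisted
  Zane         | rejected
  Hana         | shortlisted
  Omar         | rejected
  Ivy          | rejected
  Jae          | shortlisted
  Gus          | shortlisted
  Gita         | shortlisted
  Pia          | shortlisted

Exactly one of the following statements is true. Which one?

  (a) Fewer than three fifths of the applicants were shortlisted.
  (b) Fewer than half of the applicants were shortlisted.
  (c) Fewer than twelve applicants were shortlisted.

(c)

|A| = 15, |A ∩ B| = 11, |A ∖ B| = 4.
(a) requires |A ∩ B| / |A| < 3/5: false.
(b) requires |A ∩ B| < |A ∖ B|: false.
(c) requires |A ∩ B| < 12: true.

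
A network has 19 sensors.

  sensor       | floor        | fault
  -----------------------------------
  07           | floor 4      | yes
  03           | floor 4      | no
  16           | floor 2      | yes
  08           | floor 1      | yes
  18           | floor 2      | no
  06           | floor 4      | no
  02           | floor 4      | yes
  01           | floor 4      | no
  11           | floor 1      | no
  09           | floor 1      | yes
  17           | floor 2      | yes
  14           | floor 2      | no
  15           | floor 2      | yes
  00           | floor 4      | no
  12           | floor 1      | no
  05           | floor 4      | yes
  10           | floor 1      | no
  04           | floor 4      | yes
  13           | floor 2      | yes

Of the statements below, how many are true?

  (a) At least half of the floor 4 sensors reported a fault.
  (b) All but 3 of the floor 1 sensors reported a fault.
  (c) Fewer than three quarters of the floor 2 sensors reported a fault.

3

(a) floor 4: |A| = 8, |A ∩ B| = 4; needs |A ∩ B| ≥ |A ∖ B| — true.
(b) floor 1: |A| = 5, |A ∩ B| = 2; needs |A ∖ B| = 3 — true.
(c) floor 2: |A| = 6, |A ∩ B| = 4; needs |A ∩ B| / |A| < 3/4 — true.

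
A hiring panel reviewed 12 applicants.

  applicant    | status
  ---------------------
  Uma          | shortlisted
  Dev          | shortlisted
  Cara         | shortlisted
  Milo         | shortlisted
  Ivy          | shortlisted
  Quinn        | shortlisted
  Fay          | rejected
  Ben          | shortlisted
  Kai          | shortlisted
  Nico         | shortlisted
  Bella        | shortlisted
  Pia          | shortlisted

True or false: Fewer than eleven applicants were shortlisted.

The determiner here denotes the relation: |A ∩ B| < 11.
A (the restrictor) = {Uma, Dev, Cara, Milo, Ivy, Quinn, Fay, Ben, Kai, Nico, Bella, Pia}, |A| = 12.
A ∩ B = {Uma, Dev, Cara, Milo, Ivy, Quinn, Ben, Kai, Nico, Bella, Pia}, so |A ∩ B| = 11.
|A ∩ B| = 11, so the statement is false.

False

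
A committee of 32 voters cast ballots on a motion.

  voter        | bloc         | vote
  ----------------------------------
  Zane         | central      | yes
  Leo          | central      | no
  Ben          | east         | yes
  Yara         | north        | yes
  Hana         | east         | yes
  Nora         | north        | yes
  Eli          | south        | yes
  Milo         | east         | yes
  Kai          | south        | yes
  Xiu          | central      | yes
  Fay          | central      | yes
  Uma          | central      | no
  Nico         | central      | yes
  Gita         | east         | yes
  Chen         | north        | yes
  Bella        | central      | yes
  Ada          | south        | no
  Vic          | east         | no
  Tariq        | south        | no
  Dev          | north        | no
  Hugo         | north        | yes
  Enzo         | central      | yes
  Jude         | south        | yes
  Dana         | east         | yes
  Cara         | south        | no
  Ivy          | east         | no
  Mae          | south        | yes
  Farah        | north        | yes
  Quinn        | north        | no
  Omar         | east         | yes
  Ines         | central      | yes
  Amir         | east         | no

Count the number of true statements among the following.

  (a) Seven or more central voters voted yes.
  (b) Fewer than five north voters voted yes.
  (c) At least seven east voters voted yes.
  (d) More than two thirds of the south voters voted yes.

1

(a) central: |A| = 9, |A ∩ B| = 7; needs |A ∩ B| ≥ 7 — true.
(b) north: |A| = 7, |A ∩ B| = 5; needs |A ∩ B| < 5 — false.
(c) east: |A| = 9, |A ∩ B| = 6; needs |A ∩ B| ≥ 7 — false.
(d) south: |A| = 7, |A ∩ B| = 4; needs |A ∩ B| / |A| > 2/3 — false.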